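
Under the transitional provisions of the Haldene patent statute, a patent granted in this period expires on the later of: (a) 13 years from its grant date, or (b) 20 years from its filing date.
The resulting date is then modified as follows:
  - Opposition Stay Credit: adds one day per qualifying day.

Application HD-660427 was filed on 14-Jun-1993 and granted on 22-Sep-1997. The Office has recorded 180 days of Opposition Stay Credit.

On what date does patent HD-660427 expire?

(a) grant + 13 years → 22 September 2010.
(b) filing + 20 years → 14 June 2013.
Later of the two: 14 June 2013.
Opposition Stay Credit: +180 days → 11 December 2013.

2013-12-11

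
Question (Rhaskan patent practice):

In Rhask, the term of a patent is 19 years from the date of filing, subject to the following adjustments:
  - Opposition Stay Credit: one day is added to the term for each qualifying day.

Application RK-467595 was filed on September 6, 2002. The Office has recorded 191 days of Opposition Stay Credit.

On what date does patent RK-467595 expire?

March 16, 2022

Base term: filing date + 19 years → 6 September 2021.
Opposition Stay Credit: +191 days → 16 March 2022.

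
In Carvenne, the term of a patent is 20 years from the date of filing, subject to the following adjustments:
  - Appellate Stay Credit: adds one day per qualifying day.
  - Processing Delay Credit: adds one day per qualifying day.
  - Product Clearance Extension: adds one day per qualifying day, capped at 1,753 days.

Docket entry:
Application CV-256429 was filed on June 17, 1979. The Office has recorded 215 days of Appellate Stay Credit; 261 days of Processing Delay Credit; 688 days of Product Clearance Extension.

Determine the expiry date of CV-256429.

Base term: filing date + 20 years → 17 June 1999.
Appellate Stay Credit: +215 days → 18 January 2000.
Processing Delay Credit: +261 days → 5 October 2000.
Product Clearance Extension: 688 days (within the 1753-day cap) → +688 days → 24 August 2002.

2002-08-24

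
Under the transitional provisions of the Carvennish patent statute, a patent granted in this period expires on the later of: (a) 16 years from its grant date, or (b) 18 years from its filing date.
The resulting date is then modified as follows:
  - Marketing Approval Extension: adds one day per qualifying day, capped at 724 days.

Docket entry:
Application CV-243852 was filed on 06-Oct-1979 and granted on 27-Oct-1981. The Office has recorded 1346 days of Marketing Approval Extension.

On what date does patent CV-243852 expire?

October 21, 1999

(a) grant + 16 years → 27 October 1997.
(b) filing + 18 years → 6 October 1997.
Later of the two: 27 October 1997.
Marketing Approval Extension: 1346 days claimed exceeds the 724-day cap, so +724 days → 21 October 1999.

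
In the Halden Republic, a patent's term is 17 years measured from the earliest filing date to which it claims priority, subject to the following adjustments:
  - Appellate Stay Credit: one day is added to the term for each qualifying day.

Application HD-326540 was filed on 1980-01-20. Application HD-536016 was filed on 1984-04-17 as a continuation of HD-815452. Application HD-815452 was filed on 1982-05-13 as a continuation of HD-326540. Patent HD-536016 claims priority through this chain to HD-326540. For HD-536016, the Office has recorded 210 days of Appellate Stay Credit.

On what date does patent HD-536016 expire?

August 18, 1997

Earliest priority filing: 20 January 1980.
Base term: 20 January 1980 + 17 years → 20 January 1997.
Appellate Stay Credit: +210 days → 18 August 1997.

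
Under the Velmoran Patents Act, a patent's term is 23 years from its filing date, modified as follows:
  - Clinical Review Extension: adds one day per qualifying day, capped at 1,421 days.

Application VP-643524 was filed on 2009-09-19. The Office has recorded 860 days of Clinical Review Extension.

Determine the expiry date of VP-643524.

Base term: filing date + 23 years → 19 September 2032.
Clinical Review Extension: 860 days (within the 1421-day cap) → +860 days → 27 January 2035.

January 27, 2035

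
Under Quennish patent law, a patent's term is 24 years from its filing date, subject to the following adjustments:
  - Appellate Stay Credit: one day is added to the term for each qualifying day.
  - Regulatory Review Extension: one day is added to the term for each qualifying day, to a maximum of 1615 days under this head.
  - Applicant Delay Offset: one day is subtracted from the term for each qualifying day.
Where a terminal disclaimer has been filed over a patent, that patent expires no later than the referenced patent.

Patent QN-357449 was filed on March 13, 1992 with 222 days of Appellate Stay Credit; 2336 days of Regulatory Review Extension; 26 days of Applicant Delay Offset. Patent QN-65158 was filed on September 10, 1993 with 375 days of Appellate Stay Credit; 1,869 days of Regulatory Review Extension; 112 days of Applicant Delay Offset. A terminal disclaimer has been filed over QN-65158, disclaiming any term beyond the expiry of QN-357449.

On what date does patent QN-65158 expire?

2021-02-26

Natural term of QN-65158:
  Base: filing + 24 years → 10 September 2017.
  Appellate Stay Credit: +375 days → 20 September 2018.
  Regulatory Review Extension: 1869 days claimed exceeds the 1615-day cap, so +1615 days → 21 February 2023.
  Applicant Delay Offset: −112 days → 1 November 2022.
Expiry of referenced patent QN-357449:
  Base: filing + 24 years → 13 March 2016.
  Appellate Stay Credit: +222 days → 21 October 2016.
  Regulatory Review Extension: 2336 days claimed exceeds the 1615-day cap, so +1615 days → 24 March 2021.
  Applicant Delay Offset: −26 days → 26 February 2021.
Terminal disclaimer: QN-65158 expires on the earlier of 1 November 2022 and 26 February 2021.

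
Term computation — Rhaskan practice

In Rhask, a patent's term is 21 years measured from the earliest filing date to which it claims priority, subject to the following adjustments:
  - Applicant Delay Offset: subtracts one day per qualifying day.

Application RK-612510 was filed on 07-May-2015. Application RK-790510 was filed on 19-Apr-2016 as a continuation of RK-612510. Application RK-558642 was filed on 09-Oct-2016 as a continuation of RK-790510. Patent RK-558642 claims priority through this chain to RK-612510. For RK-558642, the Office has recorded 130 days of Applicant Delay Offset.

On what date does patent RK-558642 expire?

2035-12-29

Earliest priority filing: 7 May 2015.
Base term: 7 May 2015 + 21 years → 7 May 2036.
Applicant Delay Offset: −130 days → 29 December 2035.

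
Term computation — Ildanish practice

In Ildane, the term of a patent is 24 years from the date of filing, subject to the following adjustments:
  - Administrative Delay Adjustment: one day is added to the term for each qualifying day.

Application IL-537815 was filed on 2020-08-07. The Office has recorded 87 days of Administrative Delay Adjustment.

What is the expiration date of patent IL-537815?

Base term: filing date + 24 years → 7 August 2044.
Administrative Delay Adjustment: +87 days → 2 November 2044.

2044-11-02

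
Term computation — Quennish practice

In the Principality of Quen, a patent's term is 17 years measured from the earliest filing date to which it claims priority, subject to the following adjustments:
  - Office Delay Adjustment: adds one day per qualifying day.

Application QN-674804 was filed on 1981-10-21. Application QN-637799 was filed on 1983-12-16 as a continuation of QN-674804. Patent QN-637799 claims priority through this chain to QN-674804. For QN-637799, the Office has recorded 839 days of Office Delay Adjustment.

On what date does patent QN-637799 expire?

2001-02-06

Earliest priority filing: 21 October 1981.
Base term: 21 October 1981 + 17 years → 21 October 1998.
Office Delay Adjustment: +839 days → 6 February 2001.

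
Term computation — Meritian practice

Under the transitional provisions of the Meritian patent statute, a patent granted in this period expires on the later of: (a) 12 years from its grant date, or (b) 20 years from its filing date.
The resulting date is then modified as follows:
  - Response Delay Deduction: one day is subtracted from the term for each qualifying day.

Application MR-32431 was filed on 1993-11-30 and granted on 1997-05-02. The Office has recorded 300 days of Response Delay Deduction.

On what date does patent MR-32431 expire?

February 3, 2013

(a) grant + 12 years → 2 May 2009.
(b) filing + 20 years → 30 November 2013.
Later of the two: 30 November 2013.
Response Delay Deduction: −300 days → 3 February 2013.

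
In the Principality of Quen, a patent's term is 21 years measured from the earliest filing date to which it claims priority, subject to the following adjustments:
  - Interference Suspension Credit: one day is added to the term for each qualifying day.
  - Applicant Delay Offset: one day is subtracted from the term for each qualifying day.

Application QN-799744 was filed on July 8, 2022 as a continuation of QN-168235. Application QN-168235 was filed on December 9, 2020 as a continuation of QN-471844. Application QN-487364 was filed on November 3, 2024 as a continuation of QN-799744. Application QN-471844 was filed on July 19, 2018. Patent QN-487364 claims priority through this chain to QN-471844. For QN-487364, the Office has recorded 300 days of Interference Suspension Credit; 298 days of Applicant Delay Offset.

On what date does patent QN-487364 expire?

July 21, 2039

Earliest priority filing: 19 July 2018.
Base term: 19 July 2018 + 21 years → 19 July 2039.
Interference Suspension Credit: +300 days → 14 May 2040.
Applicant Delay Offset: −298 days → 21 July 2039.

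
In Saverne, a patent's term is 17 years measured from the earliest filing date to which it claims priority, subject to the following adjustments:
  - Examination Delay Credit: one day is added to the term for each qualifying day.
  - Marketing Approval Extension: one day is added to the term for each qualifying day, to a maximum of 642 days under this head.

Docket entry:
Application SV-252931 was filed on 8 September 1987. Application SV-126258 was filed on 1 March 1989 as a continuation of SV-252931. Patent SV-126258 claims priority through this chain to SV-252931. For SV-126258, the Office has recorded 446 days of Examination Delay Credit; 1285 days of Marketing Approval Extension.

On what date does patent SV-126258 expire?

September 1, 2007

Earliest priority filing: 8 September 1987.
Base term: 8 September 1987 + 17 years → 8 September 2004.
Examination Delay Credit: +446 days → 28 November 2005.
Marketing Approval Extension: 1285 days claimed exceeds the 642-day cap, so +642 days → 1 September 2007.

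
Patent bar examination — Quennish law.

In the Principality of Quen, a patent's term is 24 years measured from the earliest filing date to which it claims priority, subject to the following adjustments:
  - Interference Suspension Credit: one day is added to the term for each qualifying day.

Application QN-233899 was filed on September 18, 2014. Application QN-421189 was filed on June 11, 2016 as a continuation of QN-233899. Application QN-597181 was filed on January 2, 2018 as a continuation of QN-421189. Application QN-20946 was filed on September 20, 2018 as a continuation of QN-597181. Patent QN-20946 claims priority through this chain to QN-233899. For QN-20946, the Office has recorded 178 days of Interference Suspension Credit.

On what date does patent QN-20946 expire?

March 15, 2039

Earliest priority filing: 18 September 2014.
Base term: 18 September 2014 + 24 years → 18 September 2038.
Interference Suspension Credit: +178 days → 15 March 2039.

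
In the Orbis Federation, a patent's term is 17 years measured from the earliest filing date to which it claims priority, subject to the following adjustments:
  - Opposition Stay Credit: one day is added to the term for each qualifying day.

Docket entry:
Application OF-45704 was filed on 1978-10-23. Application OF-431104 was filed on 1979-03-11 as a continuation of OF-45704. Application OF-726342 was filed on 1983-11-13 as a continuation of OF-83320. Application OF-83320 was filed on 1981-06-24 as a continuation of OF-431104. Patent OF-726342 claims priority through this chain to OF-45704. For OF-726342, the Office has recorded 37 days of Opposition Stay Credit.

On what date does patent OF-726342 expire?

Earliest priority filing: 23 October 1978.
Base term: 23 October 1978 + 17 years → 23 October 1995.
Opposition Stay Credit: +37 days → 29 November 1995.

1995-11-29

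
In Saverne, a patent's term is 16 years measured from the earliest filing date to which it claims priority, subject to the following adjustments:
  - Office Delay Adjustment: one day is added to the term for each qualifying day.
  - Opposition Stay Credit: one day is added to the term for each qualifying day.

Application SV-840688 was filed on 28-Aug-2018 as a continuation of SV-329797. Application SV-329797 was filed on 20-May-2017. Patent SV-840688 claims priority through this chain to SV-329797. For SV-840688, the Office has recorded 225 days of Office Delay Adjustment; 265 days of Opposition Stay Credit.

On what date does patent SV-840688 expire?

2034-09-22

Earliest priority filing: 20 May 2017.
Base term: 20 May 2017 + 16 years → 20 May 2033.
Office Delay Adjustment: +225 days → 31 December 2033.
Opposition Stay Credit: +265 days → 22 September 2034.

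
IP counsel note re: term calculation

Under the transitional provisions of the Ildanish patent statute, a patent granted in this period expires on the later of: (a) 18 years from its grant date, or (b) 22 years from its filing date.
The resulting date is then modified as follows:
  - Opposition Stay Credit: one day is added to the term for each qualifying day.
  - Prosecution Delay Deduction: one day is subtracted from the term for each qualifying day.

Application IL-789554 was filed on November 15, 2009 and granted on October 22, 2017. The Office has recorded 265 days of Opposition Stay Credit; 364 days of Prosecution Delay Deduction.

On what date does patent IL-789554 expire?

(a) grant + 18 years → 22 October 2035.
(b) filing + 22 years → 15 November 2031.
Later of the two: 22 October 2035.
Opposition Stay Credit: +265 days → 13 July 2036.
Prosecution Delay Deduction: −364 days → 15 July 2035.

2035-07-15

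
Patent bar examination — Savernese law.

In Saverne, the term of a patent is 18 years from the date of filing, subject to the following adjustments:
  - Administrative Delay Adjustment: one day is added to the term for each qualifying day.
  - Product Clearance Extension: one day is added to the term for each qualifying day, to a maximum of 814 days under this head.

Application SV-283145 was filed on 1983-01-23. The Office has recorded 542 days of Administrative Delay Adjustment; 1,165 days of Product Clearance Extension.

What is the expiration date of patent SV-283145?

October 10, 2004

Base term: filing date + 18 years → 23 January 2001.
Administrative Delay Adjustment: +542 days → 19 July 2002.
Product Clearance Extension: 1165 days claimed exceeds the 814-day cap, so +814 days → 10 October 2004.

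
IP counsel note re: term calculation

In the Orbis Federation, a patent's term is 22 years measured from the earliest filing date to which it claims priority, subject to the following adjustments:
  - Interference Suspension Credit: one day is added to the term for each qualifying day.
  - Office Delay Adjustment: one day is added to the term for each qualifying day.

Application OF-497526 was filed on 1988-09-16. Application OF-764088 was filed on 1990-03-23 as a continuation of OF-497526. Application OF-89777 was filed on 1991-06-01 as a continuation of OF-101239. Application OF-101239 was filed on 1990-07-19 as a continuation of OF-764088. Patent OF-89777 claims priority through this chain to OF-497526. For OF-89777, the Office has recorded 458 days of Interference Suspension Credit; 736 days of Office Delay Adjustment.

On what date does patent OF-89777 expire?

Earliest priority filing: 16 September 1988.
Base term: 16 September 1988 + 22 years → 16 September 2010.
Interference Suspension Credit: +458 days → 18 December 2011.
Office Delay Adjustment: +736 days → 23 December 2013.

December 23, 2013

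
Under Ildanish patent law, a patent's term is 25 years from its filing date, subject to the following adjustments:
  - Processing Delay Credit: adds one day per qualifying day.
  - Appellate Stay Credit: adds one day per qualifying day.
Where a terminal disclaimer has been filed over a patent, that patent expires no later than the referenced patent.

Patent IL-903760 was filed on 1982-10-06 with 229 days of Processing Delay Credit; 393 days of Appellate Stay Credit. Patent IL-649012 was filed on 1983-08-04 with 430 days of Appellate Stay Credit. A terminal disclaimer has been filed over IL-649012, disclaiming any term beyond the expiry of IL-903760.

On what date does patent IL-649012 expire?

June 19, 2009

Natural term of IL-649012:
  Base: filing + 25 years → 4 August 2008.
  Appellate Stay Credit: +430 days → 8 October 2009.
Expiry of referenced patent IL-903760:
  Base: filing + 25 years → 6 October 2007.
  Processing Delay Credit: +229 days → 22 May 2008.
  Appellate Stay Credit: +393 days → 19 June 2009.
Terminal disclaimer: IL-649012 expires on the earlier of 8 October 2009 and 19 June 2009.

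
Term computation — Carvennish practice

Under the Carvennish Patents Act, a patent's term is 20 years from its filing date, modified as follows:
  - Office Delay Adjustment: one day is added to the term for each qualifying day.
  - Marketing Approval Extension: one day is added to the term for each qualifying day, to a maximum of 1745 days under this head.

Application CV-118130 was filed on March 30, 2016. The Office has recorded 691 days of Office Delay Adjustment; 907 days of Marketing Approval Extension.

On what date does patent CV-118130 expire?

2040-08-14

Base term: filing date + 20 years → 30 March 2036.
Office Delay Adjustment: +691 days → 19 February 2038.
Marketing Approval Extension: 907 days (within the 1745-day cap) → +907 days → 14 August 2040.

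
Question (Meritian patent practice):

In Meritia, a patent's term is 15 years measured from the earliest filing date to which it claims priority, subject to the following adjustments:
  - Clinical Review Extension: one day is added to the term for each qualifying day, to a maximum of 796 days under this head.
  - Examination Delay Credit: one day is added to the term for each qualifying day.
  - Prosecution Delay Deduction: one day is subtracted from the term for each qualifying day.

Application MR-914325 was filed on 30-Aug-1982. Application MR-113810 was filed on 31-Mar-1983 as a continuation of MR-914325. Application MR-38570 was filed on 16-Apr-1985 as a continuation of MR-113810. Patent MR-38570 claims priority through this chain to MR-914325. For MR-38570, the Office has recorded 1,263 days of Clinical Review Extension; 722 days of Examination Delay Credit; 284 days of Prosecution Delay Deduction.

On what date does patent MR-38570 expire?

January 15, 2001

Earliest priority filing: 30 August 1982.
Base term: 30 August 1982 + 15 years → 30 August 1997.
Clinical Review Extension: 1263 days claimed exceeds the 796-day cap, so +796 days → 4 November 1999.
Examination Delay Credit: +722 days → 26 October 2001.
Prosecution Delay Deduction: −284 days → 15 January 2001.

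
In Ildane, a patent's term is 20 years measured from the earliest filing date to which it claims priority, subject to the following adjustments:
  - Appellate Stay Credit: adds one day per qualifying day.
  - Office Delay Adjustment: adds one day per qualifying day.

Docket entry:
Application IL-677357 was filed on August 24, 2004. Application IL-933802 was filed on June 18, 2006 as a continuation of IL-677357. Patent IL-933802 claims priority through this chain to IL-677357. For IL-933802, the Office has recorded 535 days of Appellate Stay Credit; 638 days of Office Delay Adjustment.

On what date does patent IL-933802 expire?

November 10, 2027

Earliest priority filing: 24 August 2004.
Base term: 24 August 2004 + 20 years → 24 August 2024.
Appellate Stay Credit: +535 days → 10 February 2026.
Office Delay Adjustment: +638 days → 10 November 2027.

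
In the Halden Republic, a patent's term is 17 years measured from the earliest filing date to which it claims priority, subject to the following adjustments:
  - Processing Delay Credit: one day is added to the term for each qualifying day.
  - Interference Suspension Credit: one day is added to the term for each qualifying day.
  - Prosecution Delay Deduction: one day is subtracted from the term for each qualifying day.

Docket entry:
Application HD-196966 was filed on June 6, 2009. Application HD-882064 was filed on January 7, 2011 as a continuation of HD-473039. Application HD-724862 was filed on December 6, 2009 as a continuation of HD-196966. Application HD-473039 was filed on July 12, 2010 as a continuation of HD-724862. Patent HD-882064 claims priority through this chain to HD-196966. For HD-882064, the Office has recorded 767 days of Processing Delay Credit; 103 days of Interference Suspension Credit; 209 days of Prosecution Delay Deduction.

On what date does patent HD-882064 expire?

March 28, 2028

Earliest priority filing: 6 June 2009.
Base term: 6 June 2009 + 17 years → 6 June 2026.
Processing Delay Credit: +767 days → 12 July 2028.
Interference Suspension Credit: +103 days → 23 October 2028.
Prosecution Delay Deduction: −209 days → 28 March 2028.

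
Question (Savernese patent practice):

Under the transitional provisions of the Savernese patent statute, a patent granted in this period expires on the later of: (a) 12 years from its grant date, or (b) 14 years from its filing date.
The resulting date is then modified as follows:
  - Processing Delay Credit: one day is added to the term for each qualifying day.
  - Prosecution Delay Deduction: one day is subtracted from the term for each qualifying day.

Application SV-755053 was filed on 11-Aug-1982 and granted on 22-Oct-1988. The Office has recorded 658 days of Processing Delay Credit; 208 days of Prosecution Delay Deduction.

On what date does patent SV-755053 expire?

(a) grant + 12 years → 22 October 2000.
(b) filing + 14 years → 11 August 1996.
Later of the two: 22 October 2000.
Processing Delay Credit: +658 days → 11 August 2002.
Prosecution Delay Deduction: −208 days → 15 January 2002.

2002-01-15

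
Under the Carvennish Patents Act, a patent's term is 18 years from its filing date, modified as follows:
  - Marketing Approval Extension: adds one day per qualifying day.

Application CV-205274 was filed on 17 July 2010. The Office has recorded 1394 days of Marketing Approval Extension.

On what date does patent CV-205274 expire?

Base term: filing date + 18 years → 17 July 2028.
Marketing Approval Extension: +1394 days → 11 May 2032.

May 11, 2032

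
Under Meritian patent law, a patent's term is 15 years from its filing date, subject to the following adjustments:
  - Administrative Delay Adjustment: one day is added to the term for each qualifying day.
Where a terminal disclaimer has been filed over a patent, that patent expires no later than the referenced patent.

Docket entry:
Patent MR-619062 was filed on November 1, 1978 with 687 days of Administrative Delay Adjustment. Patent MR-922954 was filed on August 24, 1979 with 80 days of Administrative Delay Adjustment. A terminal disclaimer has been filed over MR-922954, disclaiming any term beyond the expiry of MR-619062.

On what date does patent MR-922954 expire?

November 12, 1994

Natural term of MR-922954:
  Base: filing + 15 years → 24 August 1994.
  Administrative Delay Adjustment: +80 days → 12 November 1994.
Expiry of referenced patent MR-619062:
  Base: filing + 15 years → 1 November 1993.
  Administrative Delay Adjustment: +687 days → 19 September 1995.
Terminal disclaimer: MR-922954 expires on the earlier of 12 November 1994 and 19 September 1995.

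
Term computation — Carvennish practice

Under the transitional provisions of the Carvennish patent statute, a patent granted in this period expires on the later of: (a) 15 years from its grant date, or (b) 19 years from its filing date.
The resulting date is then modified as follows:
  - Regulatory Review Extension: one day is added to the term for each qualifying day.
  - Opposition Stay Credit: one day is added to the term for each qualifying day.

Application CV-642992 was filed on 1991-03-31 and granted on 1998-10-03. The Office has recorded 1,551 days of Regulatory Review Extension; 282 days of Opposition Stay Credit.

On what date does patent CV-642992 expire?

2018-10-10

(a) grant + 15 years → 3 October 2013.
(b) filing + 19 years → 31 March 2010.
Later of the two: 3 October 2013.
Regulatory Review Extension: +1551 days → 1 January 2018.
Opposition Stay Credit: +282 days → 10 October 2018.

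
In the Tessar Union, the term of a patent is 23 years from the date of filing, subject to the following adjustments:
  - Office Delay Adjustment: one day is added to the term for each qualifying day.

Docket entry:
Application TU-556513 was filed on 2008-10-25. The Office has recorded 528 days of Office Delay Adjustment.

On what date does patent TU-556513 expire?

April 5, 2033

Base term: filing date + 23 years → 25 October 2031.
Office Delay Adjustment: +528 days → 5 April 2033.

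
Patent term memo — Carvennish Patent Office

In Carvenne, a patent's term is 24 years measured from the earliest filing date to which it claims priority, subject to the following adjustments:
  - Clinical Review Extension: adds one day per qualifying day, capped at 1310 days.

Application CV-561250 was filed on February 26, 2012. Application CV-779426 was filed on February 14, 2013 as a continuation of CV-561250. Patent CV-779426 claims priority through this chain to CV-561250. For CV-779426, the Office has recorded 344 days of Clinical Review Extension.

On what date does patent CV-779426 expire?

2037-02-04

Earliest priority filing: 26 February 2012.
Base term: 26 February 2012 + 24 years → 26 February 2036.
Clinical Review Extension: 344 days (within the 1310-day cap) → +344 days → 4 February 2037.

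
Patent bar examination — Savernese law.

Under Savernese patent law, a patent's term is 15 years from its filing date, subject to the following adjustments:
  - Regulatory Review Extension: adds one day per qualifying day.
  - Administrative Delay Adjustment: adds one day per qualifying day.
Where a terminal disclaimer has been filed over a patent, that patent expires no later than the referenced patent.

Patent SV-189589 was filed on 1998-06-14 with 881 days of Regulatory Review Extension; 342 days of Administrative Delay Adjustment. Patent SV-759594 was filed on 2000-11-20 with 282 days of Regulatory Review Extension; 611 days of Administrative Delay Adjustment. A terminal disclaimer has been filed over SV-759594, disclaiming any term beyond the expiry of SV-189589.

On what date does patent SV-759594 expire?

Natural term of SV-759594:
  Base: filing + 15 years → 20 November 2015.
  Regulatory Review Extension: +282 days → 28 August 2016.
  Administrative Delay Adjustment: +611 days → 1 May 2018.
Expiry of referenced patent SV-189589:
  Base: filing + 15 years → 14 June 2013.
  Regulatory Review Extension: +881 days → 12 November 2015.
  Administrative Delay Adjustment: +342 days → 19 October 2016.
Terminal disclaimer: SV-759594 expires on the earlier of 1 May 2018 and 19 October 2016.

2016-10-19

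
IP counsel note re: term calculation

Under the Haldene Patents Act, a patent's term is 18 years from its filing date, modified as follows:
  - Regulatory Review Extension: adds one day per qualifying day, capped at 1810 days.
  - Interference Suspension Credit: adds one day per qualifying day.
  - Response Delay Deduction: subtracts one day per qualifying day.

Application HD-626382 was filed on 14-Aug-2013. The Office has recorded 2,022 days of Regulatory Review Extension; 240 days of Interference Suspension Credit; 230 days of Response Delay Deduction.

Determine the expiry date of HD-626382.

2036-08-07

Base term: filing date + 18 years → 14 August 2031.
Regulatory Review Extension: 2022 days claimed exceeds the 1810-day cap, so +1810 days → 28 July 2036.
Interference Suspension Credit: +240 days → 25 March 2037.
Response Delay Deduction: −230 days → 7 August 2036.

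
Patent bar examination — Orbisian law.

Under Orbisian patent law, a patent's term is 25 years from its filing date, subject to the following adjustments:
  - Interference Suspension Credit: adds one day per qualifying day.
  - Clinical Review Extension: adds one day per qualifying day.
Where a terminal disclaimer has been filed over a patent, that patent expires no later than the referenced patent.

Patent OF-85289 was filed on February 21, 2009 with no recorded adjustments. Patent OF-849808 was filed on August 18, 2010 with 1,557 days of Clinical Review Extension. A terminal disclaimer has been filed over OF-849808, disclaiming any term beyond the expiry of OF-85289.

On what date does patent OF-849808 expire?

February 21, 2034

Natural term of OF-849808:
  Base: filing + 25 years → 18 August 2035.
  Clinical Review Extension: +1557 days → 22 November 2039.
Expiry of referenced patent OF-85289:
  Base: filing + 25 years → 21 February 2034.
Terminal disclaimer: OF-849808 expires on the earlier of 22 November 2039 and 21 February 2034.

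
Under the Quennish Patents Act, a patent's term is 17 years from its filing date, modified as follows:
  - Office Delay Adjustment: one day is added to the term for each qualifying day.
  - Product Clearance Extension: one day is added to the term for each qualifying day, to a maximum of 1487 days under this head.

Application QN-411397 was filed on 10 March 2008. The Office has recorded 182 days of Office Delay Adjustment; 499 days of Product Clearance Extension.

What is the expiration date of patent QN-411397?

2027-01-20

Base term: filing date + 17 years → 10 March 2025.
Office Delay Adjustment: +182 days → 8 September 2025.
Product Clearance Extension: 499 days (within the 1487-day cap) → +499 days → 20 January 2027.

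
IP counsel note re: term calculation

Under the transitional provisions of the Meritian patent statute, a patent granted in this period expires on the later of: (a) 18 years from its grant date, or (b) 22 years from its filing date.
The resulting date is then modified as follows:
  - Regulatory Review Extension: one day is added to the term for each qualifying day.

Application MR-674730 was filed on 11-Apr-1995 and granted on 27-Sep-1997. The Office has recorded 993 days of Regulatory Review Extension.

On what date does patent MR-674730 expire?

(a) grant + 18 years → 27 September 2015.
(b) filing + 22 years → 11 April 2017.
Later of the two: 11 April 2017.
Regulatory Review Extension: +993 days → 30 December 2019.

December 30, 2019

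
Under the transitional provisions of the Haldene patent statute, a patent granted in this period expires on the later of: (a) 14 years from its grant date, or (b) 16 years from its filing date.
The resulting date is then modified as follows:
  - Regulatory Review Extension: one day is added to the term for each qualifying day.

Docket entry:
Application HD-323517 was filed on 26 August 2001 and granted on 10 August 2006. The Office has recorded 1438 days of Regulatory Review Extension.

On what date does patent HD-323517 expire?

2024-07-18

(a) grant + 14 years → 10 August 2020.
(b) filing + 16 years → 26 August 2017.
Later of the two: 10 August 2020.
Regulatory Review Extension: +1438 days → 18 July 2024.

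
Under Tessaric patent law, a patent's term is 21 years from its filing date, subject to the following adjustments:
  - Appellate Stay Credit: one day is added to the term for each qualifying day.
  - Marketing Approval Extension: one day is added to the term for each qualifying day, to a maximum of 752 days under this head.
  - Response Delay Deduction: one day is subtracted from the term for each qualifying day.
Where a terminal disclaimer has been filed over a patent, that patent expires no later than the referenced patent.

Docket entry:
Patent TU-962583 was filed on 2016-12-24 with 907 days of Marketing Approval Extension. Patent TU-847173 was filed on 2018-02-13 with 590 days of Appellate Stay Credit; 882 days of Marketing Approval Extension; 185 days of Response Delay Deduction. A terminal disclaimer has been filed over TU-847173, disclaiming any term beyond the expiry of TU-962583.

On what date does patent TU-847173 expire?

2040-01-15

Natural term of TU-847173:
  Base: filing + 21 years → 13 February 2039.
  Appellate Stay Credit: +590 days → 25 September 2040.
  Marketing Approval Extension: 882 days claimed exceeds the 752-day cap, so +752 days → 17 October 2042.
  Response Delay Deduction: −185 days → 15 April 2042.
Expiry of referenced patent TU-962583:
  Base: filing + 21 years → 24 December 2037.
  Marketing Approval Extension: 907 days claimed exceeds the 752-day cap, so +752 days → 15 January 2040.
Terminal disclaimer: TU-847173 expires on the earlier of 15 April 2042 and 15 January 2040.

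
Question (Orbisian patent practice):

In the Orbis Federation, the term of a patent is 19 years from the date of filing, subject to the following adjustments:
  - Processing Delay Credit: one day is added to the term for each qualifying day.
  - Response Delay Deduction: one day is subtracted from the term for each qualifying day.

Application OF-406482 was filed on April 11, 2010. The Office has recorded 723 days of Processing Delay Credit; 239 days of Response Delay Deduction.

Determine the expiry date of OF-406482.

August 8, 2030

Base term: filing date + 19 years → 11 April 2029.
Processing Delay Credit: +723 days → 4 April 2031.
Response Delay Deduction: −239 days → 8 August 2030.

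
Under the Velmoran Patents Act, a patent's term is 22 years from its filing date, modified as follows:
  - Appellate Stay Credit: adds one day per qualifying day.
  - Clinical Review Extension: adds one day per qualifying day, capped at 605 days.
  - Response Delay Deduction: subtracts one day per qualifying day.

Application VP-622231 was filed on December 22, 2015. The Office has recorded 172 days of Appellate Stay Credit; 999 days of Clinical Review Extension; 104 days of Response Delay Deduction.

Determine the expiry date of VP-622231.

October 26, 2039

Base term: filing date + 22 years → 22 December 2037.
Appellate Stay Credit: +172 days → 12 June 2038.
Clinical Review Extension: 999 days claimed exceeds the 605-day cap, so +605 days → 7 February 2040.
Response Delay Deduction: −104 days → 26 October 2039.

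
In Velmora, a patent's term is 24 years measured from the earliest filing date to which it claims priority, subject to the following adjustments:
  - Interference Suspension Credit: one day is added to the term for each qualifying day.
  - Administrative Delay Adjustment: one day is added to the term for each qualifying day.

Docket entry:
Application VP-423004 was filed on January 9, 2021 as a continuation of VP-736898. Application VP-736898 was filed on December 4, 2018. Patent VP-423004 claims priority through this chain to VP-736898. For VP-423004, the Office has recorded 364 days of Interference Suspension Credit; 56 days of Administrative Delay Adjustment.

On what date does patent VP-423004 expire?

Earliest priority filing: 4 December 2018.
Base term: 4 December 2018 + 24 years → 4 December 2042.
Interference Suspension Credit: +364 days → 3 December 2043.
Administrative Delay Adjustment: +56 days → 28 January 2044.

January 28, 2044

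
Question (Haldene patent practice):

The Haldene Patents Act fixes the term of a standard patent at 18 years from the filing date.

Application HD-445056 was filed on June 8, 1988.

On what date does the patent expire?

Filing date + 18 years → 8 June 2006.

2006-06-08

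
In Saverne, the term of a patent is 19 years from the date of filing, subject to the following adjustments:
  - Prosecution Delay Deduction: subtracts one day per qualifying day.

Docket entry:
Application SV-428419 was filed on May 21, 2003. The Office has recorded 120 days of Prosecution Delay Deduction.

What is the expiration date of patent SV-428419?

Base term: filing date + 19 years → 21 May 2022.
Prosecution Delay Deduction: −120 days → 21 January 2022.

January 21, 2022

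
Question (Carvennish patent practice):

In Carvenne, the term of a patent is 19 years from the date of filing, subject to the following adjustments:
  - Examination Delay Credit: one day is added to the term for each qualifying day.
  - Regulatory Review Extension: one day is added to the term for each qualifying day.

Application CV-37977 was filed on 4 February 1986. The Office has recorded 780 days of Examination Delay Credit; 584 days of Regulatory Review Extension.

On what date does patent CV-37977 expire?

October 30, 2008

Base term: filing date + 19 years → 4 February 2005.
Examination Delay Credit: +780 days → 26 March 2007.
Regulatory Review Extension: +584 days → 30 October 2008.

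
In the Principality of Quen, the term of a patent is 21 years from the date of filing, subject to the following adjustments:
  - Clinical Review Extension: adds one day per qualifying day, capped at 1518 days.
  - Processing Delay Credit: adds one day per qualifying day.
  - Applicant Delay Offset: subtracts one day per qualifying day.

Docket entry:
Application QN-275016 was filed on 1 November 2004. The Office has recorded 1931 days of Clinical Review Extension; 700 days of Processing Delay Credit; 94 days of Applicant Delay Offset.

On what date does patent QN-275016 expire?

Base term: filing date + 21 years → 1 November 2025.
Clinical Review Extension: 1931 days claimed exceeds the 1518-day cap, so +1518 days → 28 December 2029.
Processing Delay Credit: +700 days → 28 November 2031.
Applicant Delay Offset: −94 days → 26 August 2031.

2031-08-26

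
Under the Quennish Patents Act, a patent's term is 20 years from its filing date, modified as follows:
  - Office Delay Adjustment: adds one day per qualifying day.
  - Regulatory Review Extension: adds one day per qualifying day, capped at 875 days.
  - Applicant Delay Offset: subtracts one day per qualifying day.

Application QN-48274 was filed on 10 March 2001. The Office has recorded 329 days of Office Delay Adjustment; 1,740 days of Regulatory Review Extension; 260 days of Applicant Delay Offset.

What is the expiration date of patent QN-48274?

October 10, 2023

Base term: filing date + 20 years → 10 March 2021.
Office Delay Adjustment: +329 days → 2 February 2022.
Regulatory Review Extension: 1740 days claimed exceeds the 875-day cap, so +875 days → 26 June 2024.
Applicant Delay Offset: −260 days → 10 October 2023.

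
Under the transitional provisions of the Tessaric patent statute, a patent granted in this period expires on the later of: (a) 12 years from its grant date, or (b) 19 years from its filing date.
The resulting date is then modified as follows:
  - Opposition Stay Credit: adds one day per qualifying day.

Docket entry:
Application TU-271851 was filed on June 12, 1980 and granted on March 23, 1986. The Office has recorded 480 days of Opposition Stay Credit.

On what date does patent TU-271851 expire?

2000-10-04

(a) grant + 12 years → 23 March 1998.
(b) filing + 19 years → 12 June 1999.
Later of the two: 12 June 1999.
Opposition Stay Credit: +480 days → 4 October 2000.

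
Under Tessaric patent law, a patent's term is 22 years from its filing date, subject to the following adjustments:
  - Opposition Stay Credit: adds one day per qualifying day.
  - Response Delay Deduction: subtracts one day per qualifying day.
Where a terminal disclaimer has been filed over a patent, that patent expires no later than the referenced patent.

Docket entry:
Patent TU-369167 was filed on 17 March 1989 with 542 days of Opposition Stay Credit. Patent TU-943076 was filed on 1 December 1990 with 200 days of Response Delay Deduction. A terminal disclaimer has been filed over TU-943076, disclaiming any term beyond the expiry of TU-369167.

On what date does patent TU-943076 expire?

Natural term of TU-943076:
  Base: filing + 22 years → 1 December 2012.
  Response Delay Deduction: −200 days → 15 May 2012.
Expiry of referenced patent TU-369167:
  Base: filing + 22 years → 17 March 2011.
  Opposition Stay Credit: +542 days → 9 September 2012.
Terminal disclaimer: TU-943076 expires on the earlier of 15 May 2012 and 9 September 2012.

2012-05-15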